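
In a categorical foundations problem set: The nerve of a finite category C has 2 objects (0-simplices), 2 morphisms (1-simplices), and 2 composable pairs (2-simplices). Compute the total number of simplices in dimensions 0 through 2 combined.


The 2-skeleton of the nerve N(C) consists of simplices in dimensions 0, 1, 2:
  |N(C)_0| = 2 (objects)
  |N(C)_1| = 2 (morphisms)
  |N(C)_2| = 2 (composable pairs)
Total = 2 + 2 + 2 = 6

6


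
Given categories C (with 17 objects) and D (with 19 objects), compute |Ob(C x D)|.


The product category C x D has objects that are pairs (c, d).
Number of pairs = |Ob(C)| * |Ob(D)| = 17 * 19 = 323

323


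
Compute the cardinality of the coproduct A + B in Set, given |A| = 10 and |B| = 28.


In Set, the coproduct A + B is the disjoint union.
|A + B| = |A| + |B| = 10 + 28 = 38

38


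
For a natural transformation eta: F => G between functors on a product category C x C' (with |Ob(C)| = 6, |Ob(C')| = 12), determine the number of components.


A natural transformation eta: F => G assigns one component morphism per
object of the domain category.
The domain is the product category C x C', so
|Ob(C x C')| = |Ob(C)| * |Ob(C')| = 6 * 12 = 72.
Therefore eta has 72 component morphisms.

72


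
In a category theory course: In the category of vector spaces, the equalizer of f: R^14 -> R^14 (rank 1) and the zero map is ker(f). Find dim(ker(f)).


The equalizer of f and the zero map is ker(f).
By the rank-nullity theorem: dim(ker(f)) = dim(domain) - rank(f).
dim(ker(f)) = 14 - 1 = 13

13


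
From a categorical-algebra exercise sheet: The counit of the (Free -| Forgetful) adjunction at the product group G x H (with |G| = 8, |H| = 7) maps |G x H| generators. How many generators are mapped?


The counit epsilon_K: F(U(K)) -> K of the Free-Forgetful adjunction
maps |K| generators of F(U(K)) into K. For K = G x H (the product group),
|G x H| = |G| * |H|.
Total generators mapped = 8 * 7 = 56.

56


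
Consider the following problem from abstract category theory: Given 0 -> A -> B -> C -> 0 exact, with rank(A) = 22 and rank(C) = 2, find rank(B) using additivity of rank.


For a short exact sequence 0 -> A -> B -> C -> 0,
rank is additive: rank(B) = rank(A) + rank(C).
rank(B) = 22 + 2 = 24

24


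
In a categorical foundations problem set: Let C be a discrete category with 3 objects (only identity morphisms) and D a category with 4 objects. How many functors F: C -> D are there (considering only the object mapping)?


A functor from a discrete category C to D is determined by
where each object maps. Each of the 3 objects of C can map
to any of the 4 objects of D independently.
Number of functors = 4^3 = 64

64


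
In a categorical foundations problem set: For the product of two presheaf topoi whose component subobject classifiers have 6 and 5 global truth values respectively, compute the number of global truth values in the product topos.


In a product of presheaf topoi E_1 x E_2, the subobject classifier
is Omega = Omega_1 x Omega_2 (componentwise), so
|Omega(top)| = |Omega_1(top_1)| * |Omega_2(top_2)|.
= 6 * 5 = 30.

30


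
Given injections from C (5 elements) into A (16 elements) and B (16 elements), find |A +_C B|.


The pushout A +_C B identifies the images of C in A and B.
|A +_C B| = |A| + |B| - |C| (for injections).
= 16 + 16 - 5 = 27

27


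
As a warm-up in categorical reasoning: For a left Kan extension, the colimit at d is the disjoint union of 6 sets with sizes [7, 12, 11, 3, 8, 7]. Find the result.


Pointwise, the left Kan extension (Lan_F H)(d) is the colimit, indexed
by the comma category (F downarrow d), of H composed with the
projection (F downarrow d) -> C. Here that colimit is given
as a coproduct (disjoint union) of sets, so its cardinality is the
sum of the sizes of the summands.
Coproduct of sets with sizes: 7 + 12 + 11 + 3 + 8 + 7
= 48

48


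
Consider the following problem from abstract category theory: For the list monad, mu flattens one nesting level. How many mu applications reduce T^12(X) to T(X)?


Each application of mu: T^2 -> T removes one layer of nesting.
Starting at depth 12 (i.e., T^12(X)), we need to reach T(X).
Number of mu applications = 12 - 1 = 11

11


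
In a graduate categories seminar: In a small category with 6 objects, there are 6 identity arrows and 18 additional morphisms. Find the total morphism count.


Each object has an identity morphism, giving 6 identities.
Adding the 18 non-identity morphisms:
Total = 6 + 18 = 24

24


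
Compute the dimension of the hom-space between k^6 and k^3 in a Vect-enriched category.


In Vect-enriched categories, Hom(k^n, k^m) is the space of m x n matrices.
dim(Hom(k^6, k^3)) = 3 * 6 = 18

18


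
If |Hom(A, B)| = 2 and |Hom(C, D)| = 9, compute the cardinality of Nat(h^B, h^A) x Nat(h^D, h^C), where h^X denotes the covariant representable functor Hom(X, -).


By the Yoneda lemma, Nat(h^B, h^A) is isomorphic to Hom(A, B),
so |Nat(h^B, h^A)| = |Hom(A, B)| and |Nat(h^D, h^C)| = |Hom(C, D)|.
|Hom(A, B)| = 2, |Hom(C, D)| = 9.
|Nat(h^B, h^A) x Nat(h^D, h^C)| = 2 * 9 = 18

18


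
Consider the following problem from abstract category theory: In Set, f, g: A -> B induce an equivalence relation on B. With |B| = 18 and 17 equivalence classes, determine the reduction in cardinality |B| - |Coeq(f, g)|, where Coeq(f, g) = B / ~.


The coequalizer Coeq(f, g) = B / ~ has one element per equivalence class.
|B| = 18, |Coeq(f, g)| = 17.
|B| - |Coeq(f, g)| = 18 - 17 = 1.

1


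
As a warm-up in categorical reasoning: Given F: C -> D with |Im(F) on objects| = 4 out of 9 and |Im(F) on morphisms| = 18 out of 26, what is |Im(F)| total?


The image of F consists of distinct objects and distinct morphisms.
|Im(F)| on objects = 4
|Im(F)| on morphisms = 18
Total image cardinality = 4 + 18 = 22

22


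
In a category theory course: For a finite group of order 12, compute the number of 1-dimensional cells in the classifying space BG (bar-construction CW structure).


In the bar-construction CW model of BG, the n-cells are indexed by
n-tuples [g_1|...|g_n] of non-identity elements of G (degenerate
simplices with some g_i = e do not contribute cells), so there are
(|G| - 1)^n n-cells.
For dim = 1 with |G| = 12:
cells = (12 - 1)^1 = 11^1 = 11

11


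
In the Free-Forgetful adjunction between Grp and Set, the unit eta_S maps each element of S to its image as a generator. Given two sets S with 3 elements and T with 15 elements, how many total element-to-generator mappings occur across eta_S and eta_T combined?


The unit eta_X: X -> U(F(X)) of the Free-Forgetful adjunction
maps each element of X to a generator of F(X). For X = S + T (disjoint
union in Set), |S + T| = |S| + |T|.
Total mappings = 3 + 15 = 18.

18


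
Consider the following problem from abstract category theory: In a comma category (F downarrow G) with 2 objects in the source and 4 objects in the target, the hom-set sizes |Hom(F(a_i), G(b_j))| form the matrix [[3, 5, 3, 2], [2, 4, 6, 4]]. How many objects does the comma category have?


Objects of (F downarrow G) are triples (a, b, h: F(a)->G(b)).
The count equals the sum of all entries in the hom-matrix.
sum(row 0) = 13
sum(row 1) = 16
Grand total = 29

29


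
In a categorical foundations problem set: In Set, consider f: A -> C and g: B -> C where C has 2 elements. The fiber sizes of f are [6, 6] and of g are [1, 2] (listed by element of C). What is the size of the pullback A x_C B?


The pullback A x_C B consists of pairs (a, b) with f(a) = g(b).
For each element c in C, the fiber product has |f^-1(c)| * |g^-1(c)| elements.
Summing over C: 6 * 1 + 6 * 2
= 6 + 12 = 18

18


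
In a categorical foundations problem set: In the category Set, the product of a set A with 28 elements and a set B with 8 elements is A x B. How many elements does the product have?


In Set, the product A x B is the Cartesian product.
By the universal property, |A x B| = |A| * |B|.
|A x B| = 28 * 8 = 224

224


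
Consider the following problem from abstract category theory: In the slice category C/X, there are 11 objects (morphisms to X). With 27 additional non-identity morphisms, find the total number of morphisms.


In the slice category C/X, objects are morphisms to X.
Identity morphisms: 11 (one per object of C/X).
Non-identity morphisms: 27.
Total = 11 + 27 = 38

38


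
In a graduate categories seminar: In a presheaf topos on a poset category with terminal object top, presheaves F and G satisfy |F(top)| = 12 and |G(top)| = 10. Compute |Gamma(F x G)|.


Global sections of a presheaf on a poset with terminal top satisfy
Gamma(H) ~ H(top). Presheaves admit pointwise products, so
(F x G)(top) = F(top) x G(top) (Cartesian product).
|Gamma(F x G)| = |F(top)| * |G(top)| = 12 * 10 = 120.

120


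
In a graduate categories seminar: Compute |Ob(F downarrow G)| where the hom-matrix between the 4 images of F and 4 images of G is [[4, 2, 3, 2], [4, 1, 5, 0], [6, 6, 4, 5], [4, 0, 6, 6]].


Objects of (F downarrow G) are triples (a, b, h: F(a)->G(b)).
The count equals the sum of all entries in the hom-matrix.
sum(row 0) = 11
sum(row 1) = 10
sum(row 2) = 21
sum(row 3) = 16
Grand total = 58

58


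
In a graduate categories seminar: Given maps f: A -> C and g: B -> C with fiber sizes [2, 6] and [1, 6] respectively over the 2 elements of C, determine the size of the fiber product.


The pullback A x_C B consists of pairs (a, b) with f(a) = g(b).
For each element c in C, the fiber product has |f^-1(c)| * |g^-1(c)| elements.
Summing over C: 2 * 1 + 6 * 6
= 2 + 36 = 38

38


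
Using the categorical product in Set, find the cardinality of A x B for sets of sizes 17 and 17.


In Set, the product A x B is the Cartesian product.
By the universal property, |A x B| = |A| * |B|.
|A x B| = 17 * 17 = 289

289


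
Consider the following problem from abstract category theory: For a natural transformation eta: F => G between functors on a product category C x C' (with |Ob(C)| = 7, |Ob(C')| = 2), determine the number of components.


A natural transformation eta: F => G assigns one component morphism per
object of the domain category.
The domain is the product category C x C', so
|Ob(C x C')| = |Ob(C)| * |Ob(C')| = 7 * 2 = 14.
Therefore eta has 14 component morphisms.

14


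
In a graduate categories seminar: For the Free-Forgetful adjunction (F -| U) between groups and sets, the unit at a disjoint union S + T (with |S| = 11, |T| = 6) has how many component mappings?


The unit eta_X: X -> U(F(X)) of the Free-Forgetful adjunction
maps each element of X to a generator of F(X). For X = S + T (disjoint
union in Set), |S + T| = |S| + |T|.
Total mappings = 11 + 6 = 17.

17


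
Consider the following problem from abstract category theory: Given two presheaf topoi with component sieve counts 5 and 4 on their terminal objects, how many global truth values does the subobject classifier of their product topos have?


In a product of presheaf topoi E_1 x E_2, the subobject classifier
is Omega = Omega_1 x Omega_2 (componentwise), so
|Omega(top)| = |Omega_1(top_1)| * |Omega_2(top_2)|.
= 5 * 4 = 20.

20


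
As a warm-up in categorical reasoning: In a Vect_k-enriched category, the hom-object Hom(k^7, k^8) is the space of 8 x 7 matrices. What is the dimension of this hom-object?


In Vect-enriched categories, Hom(k^n, k^m) is the space of m x n matrices.
dim(Hom(k^7, k^8)) = 8 * 7 = 56

56


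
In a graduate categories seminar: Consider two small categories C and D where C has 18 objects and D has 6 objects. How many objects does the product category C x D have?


The product category C x D has objects that are pairs (c, d).
Number of pairs = |Ob(C)| * |Ob(D)| = 18 * 6 = 108

108


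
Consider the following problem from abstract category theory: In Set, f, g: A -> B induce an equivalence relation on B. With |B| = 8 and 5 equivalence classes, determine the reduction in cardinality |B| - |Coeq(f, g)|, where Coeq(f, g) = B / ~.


The coequalizer Coeq(f, g) = B / ~ has one element per equivalence class.
|B| = 8, |Coeq(f, g)| = 5.
|B| - |Coeq(f, g)| = 8 - 5 = 3.

3


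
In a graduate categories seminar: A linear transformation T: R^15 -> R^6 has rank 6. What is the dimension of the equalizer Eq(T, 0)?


The equalizer of f and the zero map is ker(f).
By the rank-nullity theorem: dim(ker(f)) = dim(domain) - rank(f).
dim(ker(f)) = 15 - 6 = 9

9


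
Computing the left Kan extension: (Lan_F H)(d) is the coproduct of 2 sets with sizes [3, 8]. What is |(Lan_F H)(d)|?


Pointwise, the left Kan extension (Lan_F H)(d) is the colimit, indexed
by the comma category (F downarrow d), of H composed with the
projection (F downarrow d) -> C. Here that colimit is given
as a coproduct (disjoint union) of sets, so its cardinality is the
sum of the sizes of the summands.
Coproduct of sets with sizes: 3 + 8
= 11

11


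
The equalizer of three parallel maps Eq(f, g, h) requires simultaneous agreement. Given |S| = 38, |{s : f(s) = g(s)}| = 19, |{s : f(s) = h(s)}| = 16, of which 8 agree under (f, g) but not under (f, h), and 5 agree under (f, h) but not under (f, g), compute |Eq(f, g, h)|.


Eq(f, g, h) is the triple-agreement set: points in S where all three
maps take the same value. Using inclusion-exclusion on the pairwise data:
Pair (f, g) agrees on 19 points; pair (f, h) on 16 points.
Points agreeing under (f, g) but not (f, h) = 8; under (f, h) but not (f, g) = 5.
Triple-agreement = agreement-in-(f, g) minus points that agree under (f, g) but not (f, h):
|Eq(f, g, h)| = 19 - 8 = 11
(cross-check via (f, h): 16 - 5 = 11.)

11


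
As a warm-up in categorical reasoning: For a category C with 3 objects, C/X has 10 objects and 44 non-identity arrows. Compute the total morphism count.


In the slice category C/X, objects are morphisms to X.
Identity morphisms: 10 (one per object of C/X).
Non-identity morphisms: 44.
Total = 10 + 44 = 54

54


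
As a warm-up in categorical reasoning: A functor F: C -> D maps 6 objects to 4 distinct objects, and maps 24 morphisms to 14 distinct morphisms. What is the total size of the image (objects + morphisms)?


The image of F consists of distinct objects and distinct morphisms.
|Im(F)| on objects = 4
|Im(F)| on morphisms = 14
Total image cardinality = 4 + 14 = 18

18


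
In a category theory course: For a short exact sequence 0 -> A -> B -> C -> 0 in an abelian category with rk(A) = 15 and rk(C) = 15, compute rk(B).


For a short exact sequence 0 -> A -> B -> C -> 0,
rank is additive: rank(B) = rank(A) + rank(C).
rank(B) = 15 + 15 = 30

30


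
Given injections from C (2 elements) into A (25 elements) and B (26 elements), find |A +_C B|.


The pushout A +_C B identifies the images of C in A and B.
|A +_C B| = |A| + |B| - |C| (for injections).
= 25 + 26 - 2 = 49

49


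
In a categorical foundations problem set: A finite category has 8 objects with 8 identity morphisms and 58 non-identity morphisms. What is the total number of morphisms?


Each object has an identity morphism, giving 8 identities.
Adding the 58 non-identity morphisms:
Total = 8 + 58 = 66

66


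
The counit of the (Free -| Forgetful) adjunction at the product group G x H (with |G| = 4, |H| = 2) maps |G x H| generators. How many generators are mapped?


The counit epsilon_K: F(U(K)) -> K of the Free-Forgetful adjunction
maps |K| generators of F(U(K)) into K. For K = G x H (the product group),
|G x H| = |G| * |H|.
Total generators mapped = 4 * 2 = 8.

8


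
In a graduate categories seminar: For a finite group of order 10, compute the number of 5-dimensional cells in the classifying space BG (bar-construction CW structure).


In the bar-construction CW model of BG, the n-cells are indexed by
n-tuples [g_1|...|g_n] of non-identity elements of G (degenerate
simplices with some g_i = e do not contribute cells), so there are
(|G| - 1)^n n-cells.
For dim = 5 with |G| = 10:
cells = (10 - 1)^5 = 9^5 = 59049

59049


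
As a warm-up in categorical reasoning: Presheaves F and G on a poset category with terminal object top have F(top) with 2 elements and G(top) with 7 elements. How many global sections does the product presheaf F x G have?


Global sections of a presheaf on a poset with terminal top satisfy
Gamma(H) ~ H(top). Presheaves admit pointwise products, so
(F x G)(top) = F(top) x G(top) (Cartesian product).
|Gamma(F x G)| = |F(top)| * |G(top)| = 2 * 7 = 14.

14


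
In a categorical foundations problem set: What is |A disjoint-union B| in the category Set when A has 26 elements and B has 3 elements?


In Set, the coproduct A + B is the disjoint union.
|A + B| = |A| + |B| = 26 + 3 = 29

29


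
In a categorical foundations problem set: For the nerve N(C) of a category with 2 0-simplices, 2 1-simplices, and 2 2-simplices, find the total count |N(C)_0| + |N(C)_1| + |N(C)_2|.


The 2-skeleton of the nerve N(C) consists of simplices in dimensions 0, 1, 2:
  |N(C)_0| = 2 (objects)
  |N(C)_1| = 2 (morphisms)
  |N(C)_2| = 2 (composable pairs)
Total = 2 + 2 + 2 = 6

6


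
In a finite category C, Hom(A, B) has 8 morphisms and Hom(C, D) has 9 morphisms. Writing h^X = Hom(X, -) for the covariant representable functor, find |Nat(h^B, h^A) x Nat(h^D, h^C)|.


By the Yoneda lemma, Nat(h^B, h^A) is isomorphic to Hom(A, B),
so |Nat(h^B, h^A)| = |Hom(A, B)| and |Nat(h^D, h^C)| = |Hom(C, D)|.
|Hom(A, B)| = 8, |Hom(C, D)| = 9.
|Nat(h^B, h^A) x Nat(h^D, h^C)| = 8 * 9 = 72

72


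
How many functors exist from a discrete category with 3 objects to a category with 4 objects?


A functor from a discrete category C to D is determined by
where each object maps. Each of the 3 objects of C can map
to any of the 4 objects of D independently.
Number of functors = 4^3 = 64

64


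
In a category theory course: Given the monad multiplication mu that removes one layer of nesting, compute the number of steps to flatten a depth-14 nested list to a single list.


Each application of mu: T^2 -> T removes one layer of nesting.
Starting at depth 14 (i.e., T^14(X)), we need to reach T(X).
Number of mu applications = 14 - 1 = 13

13


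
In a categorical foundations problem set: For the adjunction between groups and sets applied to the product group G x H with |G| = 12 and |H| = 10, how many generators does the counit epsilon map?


The counit epsilon_K: F(U(K)) -> K of the Free-Forgetful adjunction
maps |K| generators of F(U(K)) into K. For K = G x H (the product group),
|G x H| = |G| * |H|.
Total generators mapped = 12 * 10 = 120.

120


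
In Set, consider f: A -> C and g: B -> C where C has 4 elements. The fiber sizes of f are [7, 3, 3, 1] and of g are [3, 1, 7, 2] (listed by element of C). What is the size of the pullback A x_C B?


The pullback A x_C B consists of pairs (a, b) with f(a) = g(b).
For each element c in C, the fiber product has |f^-1(c)| * |g^-1(c)| elements.
Summing over C: 7 * 3 + 3 * 1 + 3 * 7 + 1 * 2
= 21 + 3 + 21 + 2 = 47

47


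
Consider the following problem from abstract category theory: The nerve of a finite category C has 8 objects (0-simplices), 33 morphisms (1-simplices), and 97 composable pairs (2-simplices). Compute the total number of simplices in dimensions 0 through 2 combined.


The 2-skeleton of the nerve N(C) consists of simplices in dimensions 0, 1, 2:
  |N(C)_0| = 8 (objects)
  |N(C)_1| = 33 (morphisms)
  |N(C)_2| = 97 (composable pairs)
Total = 8 + 33 + 97 = 138

138


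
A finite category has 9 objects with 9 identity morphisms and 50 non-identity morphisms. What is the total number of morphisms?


Each object has an identity morphism, giving 9 identities.
Adding the 50 non-identity morphisms:
Total = 9 + 50 = 59

59


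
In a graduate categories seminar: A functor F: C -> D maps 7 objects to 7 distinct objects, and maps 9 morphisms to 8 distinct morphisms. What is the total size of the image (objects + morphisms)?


The image of F consists of distinct objects and distinct morphisms.
|Im(F)| on objects = 7
|Im(F)| on morphisms = 8
Total image cardinality = 7 + 8 = 15

15


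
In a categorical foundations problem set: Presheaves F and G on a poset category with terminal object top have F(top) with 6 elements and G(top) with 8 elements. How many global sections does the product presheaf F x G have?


Global sections of a presheaf on a poset with terminal top satisfy
Gamma(H) ~ H(top). Presheaves admit pointwise products, so
(F x G)(top) = F(top) x G(top) (Cartesian product).
|Gamma(F x G)| = |F(top)| * |G(top)| = 6 * 8 = 48.

48


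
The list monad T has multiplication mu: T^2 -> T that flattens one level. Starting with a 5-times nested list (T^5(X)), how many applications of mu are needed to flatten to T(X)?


Each application of mu: T^2 -> T removes one layer of nesting.
Starting at depth 5 (i.e., T^5(X)), we need to reach T(X).
Number of mu applications = 5 - 1 = 4

4


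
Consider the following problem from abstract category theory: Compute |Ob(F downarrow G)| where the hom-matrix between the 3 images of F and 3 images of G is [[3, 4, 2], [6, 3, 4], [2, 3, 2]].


Objects of (F downarrow G) are triples (a, b, h: F(a)->G(b)).
The count equals the sum of all entries in the hom-matrix.
sum(row 0) = 9
sum(row 1) = 13
sum(row 2) = 7
Grand total = 29

29


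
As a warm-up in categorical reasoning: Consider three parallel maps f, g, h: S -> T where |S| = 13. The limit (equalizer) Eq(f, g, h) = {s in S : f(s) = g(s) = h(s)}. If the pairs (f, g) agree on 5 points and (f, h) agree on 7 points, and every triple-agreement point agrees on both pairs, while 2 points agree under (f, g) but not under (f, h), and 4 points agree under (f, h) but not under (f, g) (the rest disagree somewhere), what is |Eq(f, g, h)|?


Eq(f, g, h) is the triple-agreement set: points in S where all three
maps take the same value. Using inclusion-exclusion on the pairwise data:
Pair (f, g) agrees on 5 points; pair (f, h) on 7 points.
Points agreeing under (f, g) but not (f, h) = 2; under (f, h) but not (f, g) = 4.
Triple-agreement = agreement-in-(f, g) minus points that agree under (f, g) but not (f, h):
|Eq(f, g, h)| = 5 - 2 = 3
(cross-check via (f, h): 7 - 4 = 3.)

3


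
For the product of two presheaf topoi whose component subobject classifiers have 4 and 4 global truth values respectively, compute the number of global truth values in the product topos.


In a product of presheaf topoi E_1 x E_2, the subobject classifier
is Omega = Omega_1 x Omega_2 (componentwise), so
|Omega(top)| = |Omega_1(top_1)| * |Omega_2(top_2)|.
= 4 * 4 = 16.

16


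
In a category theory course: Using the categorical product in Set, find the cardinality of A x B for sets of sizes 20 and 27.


In Set, the product A x B is the Cartesian product.
By the universal property, |A x B| = |A| * |B|.
|A x B| = 20 * 27 = 540

540


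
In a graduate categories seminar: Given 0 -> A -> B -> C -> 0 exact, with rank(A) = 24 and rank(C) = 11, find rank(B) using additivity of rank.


For a short exact sequence 0 -> A -> B -> C -> 0,
rank is additive: rank(B) = rank(A) + rank(C).
rank(B) = 24 + 11 = 35

35


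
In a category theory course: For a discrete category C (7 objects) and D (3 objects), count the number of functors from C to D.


A functor from a discrete category C to D is determined by
where each object maps. Each of the 7 objects of C can map
to any of the 3 objects of D independently.
Number of functors = 3^7 = 2187

2187


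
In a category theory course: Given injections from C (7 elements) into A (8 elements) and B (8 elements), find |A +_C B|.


The pushout A +_C B identifies the images of C in A and B.
|A +_C B| = |A| + |B| - |C| (for injections).
= 8 + 8 - 7 = 9

9


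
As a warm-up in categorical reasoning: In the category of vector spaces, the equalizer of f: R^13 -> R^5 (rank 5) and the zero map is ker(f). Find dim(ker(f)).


The equalizer of f and the zero map is ker(f).
By the rank-nullity theorem: dim(ker(f)) = dim(domain) - rank(f).
dim(ker(f)) = 13 - 5 = 8

8


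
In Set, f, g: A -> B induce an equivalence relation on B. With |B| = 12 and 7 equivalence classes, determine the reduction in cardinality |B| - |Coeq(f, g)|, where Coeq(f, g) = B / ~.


The coequalizer Coeq(f, g) = B / ~ has one element per equivalence class.
|B| = 12, |Coeq(f, g)| = 7.
|B| - |Coeq(f, g)| = 12 - 7 = 5.

5


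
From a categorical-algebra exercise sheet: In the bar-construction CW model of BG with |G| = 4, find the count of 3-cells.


In the bar-construction CW model of BG, the n-cells are indexed by
n-tuples [g_1|...|g_n] of non-identity elements of G (degenerate
simplices with some g_i = e do not contribute cells), so there are
(|G| - 1)^n n-cells.
For dim = 3 with |G| = 4:
cells = (4 - 1)^3 = 3^3 = 27

27


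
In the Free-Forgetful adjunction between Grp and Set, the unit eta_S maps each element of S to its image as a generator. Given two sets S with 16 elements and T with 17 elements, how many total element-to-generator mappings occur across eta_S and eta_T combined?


The unit eta_X: X -> U(F(X)) of the Free-Forgetful adjunction
maps each element of X to a generator of F(X). For X = S + T (disjoint
union in Set), |S + T| = |S| + |T|.
Total mappings = 16 + 17 = 33.

33


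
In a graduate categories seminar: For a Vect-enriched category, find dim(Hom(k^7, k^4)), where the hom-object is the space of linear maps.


In Vect-enriched categories, Hom(k^n, k^m) is the space of m x n matrices.
dim(Hom(k^7, k^4)) = 4 * 7 = 28

28


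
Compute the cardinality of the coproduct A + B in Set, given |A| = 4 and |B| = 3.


In Set, the coproduct A + B is the disjoint union.
|A + B| = |A| + |B| = 4 + 3 = 7

7


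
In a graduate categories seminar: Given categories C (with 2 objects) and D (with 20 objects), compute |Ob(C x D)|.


The product category C x D has objects that are pairs (c, d).
Number of pairs = |Ob(C)| * |Ob(D)| = 2 * 20 = 40

40


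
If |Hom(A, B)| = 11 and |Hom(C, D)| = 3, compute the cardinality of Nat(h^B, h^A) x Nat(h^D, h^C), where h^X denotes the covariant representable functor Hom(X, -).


By the Yoneda lemma, Nat(h^B, h^A) is isomorphic to Hom(A, B),
so |Nat(h^B, h^A)| = |Hom(A, B)| and |Nat(h^D, h^C)| = |Hom(C, D)|.
|Hom(A, B)| = 11, |Hom(C, D)| = 3.
|Nat(h^B, h^A) x Nat(h^D, h^C)| = 11 * 3 = 33

33


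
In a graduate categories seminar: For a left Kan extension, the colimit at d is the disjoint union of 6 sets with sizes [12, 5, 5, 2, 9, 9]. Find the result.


Pointwise, the left Kan extension (Lan_F H)(d) is the colimit, indexed
by the comma category (F downarrow d), of H composed with the
projection (F downarrow d) -> C. Here that colimit is given
as a coproduct (disjoint union) of sets, so its cardinality is the
sum of the sizes of the summands.
Coproduct of sets with sizes: 12 + 5 + 5 + 2 + 9 + 9
= 42

42


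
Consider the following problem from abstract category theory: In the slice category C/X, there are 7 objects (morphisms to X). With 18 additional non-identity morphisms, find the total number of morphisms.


In the slice category C/X, objects are morphisms to X.
Identity morphisms: 7 (one per object of C/X).
Non-identity morphisms: 18.
Total = 7 + 18 = 25

25


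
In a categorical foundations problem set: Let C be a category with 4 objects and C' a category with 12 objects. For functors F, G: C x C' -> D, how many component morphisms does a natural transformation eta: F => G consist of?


A natural transformation eta: F => G assigns one component morphism per
object of the domain category.
The domain is the product category C x C', so
|Ob(C x C')| = |Ob(C)| * |Ob(C')| = 4 * 12 = 48.
Therefore eta has 48 component morphisms.

48


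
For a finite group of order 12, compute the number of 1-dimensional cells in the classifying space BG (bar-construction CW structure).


In the bar-construction CW model of BG, the n-cells are indexed by
n-tuples [g_1|...|g_n] of non-identity elements of G (degenerate
simplices with some g_i = e do not contribute cells), so there are
(|G| - 1)^n n-cells.
For dim = 1 with |G| = 12:
cells = (12 - 1)^1 = 11^1 = 11

11


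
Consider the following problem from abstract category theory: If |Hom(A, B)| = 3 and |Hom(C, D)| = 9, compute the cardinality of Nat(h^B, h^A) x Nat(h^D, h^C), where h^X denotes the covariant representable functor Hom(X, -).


By the Yoneda lemma, Nat(h^B, h^A) is isomorphic to Hom(A, B),
so |Nat(h^B, h^A)| = |Hom(A, B)| and |Nat(h^D, h^C)| = |Hom(C, D)|.
|Hom(A, B)| = 3, |Hom(C, D)| = 9.
|Nat(h^B, h^A) x Nat(h^D, h^C)| = 3 * 9 = 27

27


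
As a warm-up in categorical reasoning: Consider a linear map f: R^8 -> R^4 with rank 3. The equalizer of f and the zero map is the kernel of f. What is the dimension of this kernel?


The equalizer of f and the zero map is ker(f).
By the rank-nullity theorem: dim(ker(f)) = dim(domain) - rank(f).
dim(ker(f)) = 8 - 3 = 5

5


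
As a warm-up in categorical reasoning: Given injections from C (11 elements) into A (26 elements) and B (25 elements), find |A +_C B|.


The pushout A +_C B identifies the images of C in A and B.
|A +_C B| = |A| + |B| - |C| (for injections).
= 26 + 25 - 11 = 40

40


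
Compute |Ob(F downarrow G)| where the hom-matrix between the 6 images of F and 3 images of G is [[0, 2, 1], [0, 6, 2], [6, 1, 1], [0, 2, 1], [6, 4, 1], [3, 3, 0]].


Objects of (F downarrow G) are triples (a, b, h: F(a)->G(b)).
The count equals the sum of all entries in the hom-matrix.
sum(row 0) = 3
sum(row 1) = 8
sum(row 2) = 8
sum(row 3) = 3
sum(row 4) = 11
sum(row 5) = 6
Grand total = 39

39


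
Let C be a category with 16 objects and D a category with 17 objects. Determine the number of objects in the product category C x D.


The product category C x D has objects that are pairs (c, d).
Number of pairs = |Ob(C)| * |Ob(D)| = 16 * 17 = 272

272


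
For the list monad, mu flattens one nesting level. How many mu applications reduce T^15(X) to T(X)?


Each application of mu: T^2 -> T removes one layer of nesting.
Starting at depth 15 (i.e., T^15(X)), we need to reach T(X).
Number of mu applications = 15 - 1 = 14

14


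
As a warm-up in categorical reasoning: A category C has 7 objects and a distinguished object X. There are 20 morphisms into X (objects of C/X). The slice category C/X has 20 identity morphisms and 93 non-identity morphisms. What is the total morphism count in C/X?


In the slice category C/X, objects are morphisms to X.
Identity morphisms: 20 (one per object of C/X).
Non-identity morphisms: 93.
Total = 20 + 93 = 113

113


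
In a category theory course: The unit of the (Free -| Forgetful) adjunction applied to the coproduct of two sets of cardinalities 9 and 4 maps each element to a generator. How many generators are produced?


The unit eta_X: X -> U(F(X)) of the Free-Forgetful adjunction
maps each element of X to a generator of F(X). For X = S + T (disjoint
union in Set), |S + T| = |S| + |T|.
Total mappings = 9 + 4 = 13.

13


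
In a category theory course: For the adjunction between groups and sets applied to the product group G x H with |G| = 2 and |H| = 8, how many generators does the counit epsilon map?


The counit epsilon_K: F(U(K)) -> K of the Free-Forgetful adjunction
maps |K| generators of F(U(K)) into K. For K = G x H (the product group),
|G x H| = |G| * |H|.
Total generators mapped = 2 * 8 = 16.

16


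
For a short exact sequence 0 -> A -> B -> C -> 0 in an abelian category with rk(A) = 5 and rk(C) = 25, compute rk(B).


For a short exact sequence 0 -> A -> B -> C -> 0,
rank is additive: rank(B) = rank(A) + rank(C).
rank(B) = 5 + 25 = 30

30


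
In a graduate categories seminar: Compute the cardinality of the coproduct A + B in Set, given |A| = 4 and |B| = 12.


In Set, the coproduct A + B is the disjoint union.
|A + B| = |A| + |B| = 4 + 12 = 16

16


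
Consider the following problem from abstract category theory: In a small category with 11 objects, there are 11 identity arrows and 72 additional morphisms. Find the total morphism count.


Each object has an identity morphism, giving 11 identities.
Adding the 72 non-identity morphisms:
Total = 11 + 72 = 83

83


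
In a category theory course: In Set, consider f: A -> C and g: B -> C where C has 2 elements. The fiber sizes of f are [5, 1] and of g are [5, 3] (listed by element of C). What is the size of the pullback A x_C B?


The pullback A x_C B consists of pairs (a, b) with f(a) = g(b).
For each element c in C, the fiber product has |f^-1(c)| * |g^-1(c)| elements.
Summing over C: 5 * 5 + 1 * 3
= 25 + 3 = 28

28


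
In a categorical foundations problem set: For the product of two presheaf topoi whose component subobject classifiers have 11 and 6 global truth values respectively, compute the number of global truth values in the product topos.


In a product of presheaf topoi E_1 x E_2, the subobject classifier
is Omega = Omega_1 x Omega_2 (componentwise), so
|Omega(top)| = |Omega_1(top_1)| * |Omega_2(top_2)|.
= 11 * 6 = 66.

66


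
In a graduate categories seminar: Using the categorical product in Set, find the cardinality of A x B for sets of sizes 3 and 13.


In Set, the product A x B is the Cartesian product.
By the universal property, |A x B| = |A| * |B|.
|A x B| = 3 * 13 = 39

39


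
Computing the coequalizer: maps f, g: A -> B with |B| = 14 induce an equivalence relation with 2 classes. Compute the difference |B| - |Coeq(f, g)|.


The coequalizer Coeq(f, g) = B / ~ has one element per equivalence class.
|B| = 14, |Coeq(f, g)| = 2.
|B| - |Coeq(f, g)| = 14 - 2 = 12.

12


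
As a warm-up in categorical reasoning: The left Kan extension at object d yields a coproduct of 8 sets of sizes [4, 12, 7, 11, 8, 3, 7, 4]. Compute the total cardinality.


Pointwise, the left Kan extension (Lan_F H)(d) is the colimit, indexed
by the comma category (F downarrow d), of H composed with the
projection (F downarrow d) -> C. Here that colimit is given
as a coproduct (disjoint union) of sets, so its cardinality is the
sum of the sizes of the summands.
Coproduct of sets with sizes: 4 + 12 + 7 + 11 + 8 + 3 + 7 + 4
= 56

56


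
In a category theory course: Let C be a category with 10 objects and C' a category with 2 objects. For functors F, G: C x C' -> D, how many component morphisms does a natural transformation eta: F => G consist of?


A natural transformation eta: F => G assigns one component morphism per
object of the domain category.
The domain is the product category C x C', so
|Ob(C x C')| = |Ob(C)| * |Ob(C')| = 10 * 2 = 20.
Therefore eta has 20 component morphisms.

20


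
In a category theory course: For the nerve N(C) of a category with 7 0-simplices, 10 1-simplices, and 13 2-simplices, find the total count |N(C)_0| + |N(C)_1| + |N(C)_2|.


The 2-skeleton of the nerve N(C) consists of simplices in dimensions 0, 1, 2:
  |N(C)_0| = 7 (objects)
  |N(C)_1| = 10 (morphisms)
  |N(C)_2| = 13 (composable pairs)
Total = 7 + 10 + 13 = 30

30


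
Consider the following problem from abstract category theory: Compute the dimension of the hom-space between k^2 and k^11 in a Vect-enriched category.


In Vect-enriched categories, Hom(k^n, k^m) is the space of m x n matrices.
dim(Hom(k^2, k^11)) = 11 * 2 = 22

22


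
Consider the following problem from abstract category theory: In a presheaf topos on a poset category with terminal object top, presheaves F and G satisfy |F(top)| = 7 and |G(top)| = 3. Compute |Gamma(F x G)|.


Global sections of a presheaf on a poset with terminal top satisfy
Gamma(H) ~ H(top). Presheaves admit pointwise products, so
(F x G)(top) = F(top) x G(top) (Cartesian product).
|Gamma(F x G)| = |F(top)| * |G(top)| = 7 * 3 = 21.

21


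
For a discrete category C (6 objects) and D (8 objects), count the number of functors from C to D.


A functor from a discrete category C to D is determined by
where each object maps. Each of the 6 objects of C can map
to any of the 8 objects of D independently.
Number of functors = 8^6 = 262144

262144


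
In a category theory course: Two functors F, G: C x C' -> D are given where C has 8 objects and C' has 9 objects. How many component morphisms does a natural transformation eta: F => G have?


A natural transformation eta: F => G assigns one component morphism per
object of the domain category.
The domain is the product category C x C', so
|Ob(C x C')| = |Ob(C)| * |Ob(C')| = 8 * 9 = 72.
Therefore eta has 72 component morphisms.

72


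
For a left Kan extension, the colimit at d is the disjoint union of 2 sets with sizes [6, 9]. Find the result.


Pointwise, the left Kan extension (Lan_F H)(d) is the colimit, indexed
by the comma category (F downarrow d), of H composed with the
projection (F downarrow d) -> C. Here that colimit is given
as a coproduct (disjoint union) of sets, so its cardinality is the
sum of the sizes of the summands.
Coproduct of sets with sizes: 6 + 9
= 15

15


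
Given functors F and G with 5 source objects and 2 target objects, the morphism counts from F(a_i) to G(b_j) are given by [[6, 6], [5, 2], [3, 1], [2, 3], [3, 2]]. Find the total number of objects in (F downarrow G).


Objects of (F downarrow G) are triples (a, b, h: F(a)->G(b)).
The count equals the sum of all entries in the hom-matrix.
sum(row 0) = 12
sum(row 1) = 7
sum(row 2) = 4
sum(row 3) = 5
sum(row 4) = 5
Grand total = 33

33


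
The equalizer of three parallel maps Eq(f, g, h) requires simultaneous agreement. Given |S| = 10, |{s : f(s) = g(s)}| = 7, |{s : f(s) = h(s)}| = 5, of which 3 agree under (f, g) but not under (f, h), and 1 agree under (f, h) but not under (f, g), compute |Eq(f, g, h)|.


Eq(f, g, h) is the triple-agreement set: points in S where all three
maps take the same value. Using inclusion-exclusion on the pairwise data:
Pair (f, g) agrees on 7 points; pair (f, h) on 5 points.
Points agreeing under (f, g) but not (f, h) = 3; under (f, h) but not (f, g) = 1.
Triple-agreement = agreement-in-(f, g) minus points that agree under (f, g) but not (f, h):
|Eq(f, g, h)| = 7 - 3 = 4
(cross-check via (f, h): 5 - 1 = 4.)

4


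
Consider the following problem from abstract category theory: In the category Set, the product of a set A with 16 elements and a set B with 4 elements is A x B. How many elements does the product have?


In Set, the product A x B is the Cartesian product.
By the universal property, |A x B| = |A| * |B|.
|A x B| = 16 * 4 = 64

64


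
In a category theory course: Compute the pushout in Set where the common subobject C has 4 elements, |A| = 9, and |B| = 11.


The pushout A +_C B identifies the images of C in A and B.
|A +_C B| = |A| + |B| - |C| (for injections).
= 9 + 11 - 4 = 16

16


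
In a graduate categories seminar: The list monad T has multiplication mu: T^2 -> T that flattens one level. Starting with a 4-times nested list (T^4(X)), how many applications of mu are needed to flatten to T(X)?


Each application of mu: T^2 -> T removes one layer of nesting.
Starting at depth 4 (i.e., T^4(X)), we need to reach T(X).
Number of mu applications = 4 - 1 = 3

3


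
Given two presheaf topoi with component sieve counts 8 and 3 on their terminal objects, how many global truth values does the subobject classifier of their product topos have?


In a product of presheaf topoi E_1 x E_2, the subobject classifier
is Omega = Omega_1 x Omega_2 (componentwise), so
|Omega(top)| = |Omega_1(top_1)| * |Omega_2(top_2)|.
= 8 * 3 = 24.

24


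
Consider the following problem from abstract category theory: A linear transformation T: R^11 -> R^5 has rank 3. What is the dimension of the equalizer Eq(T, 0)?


The equalizer of f and the zero map is ker(f).
By the rank-nullity theorem: dim(ker(f)) = dim(domain) - rank(f).
dim(ker(f)) = 11 - 3 = 8

8


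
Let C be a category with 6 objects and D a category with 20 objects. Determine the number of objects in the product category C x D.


The product category C x D has objects that are pairs (c, d).
Number of pairs = |Ob(C)| * |Ob(D)| = 6 * 20 = 120

120
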